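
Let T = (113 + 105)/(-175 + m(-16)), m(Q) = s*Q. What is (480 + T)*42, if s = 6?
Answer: 5454204/271 ≈ 20126.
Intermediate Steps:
m(Q) = 6*Q
T = -218/271 (T = (113 + 105)/(-175 + 6*(-16)) = 218/(-175 - 96) = 218/(-271) = 218*(-1/271) = -218/271 ≈ -0.80443)
(480 + T)*42 = (480 - 218/271)*42 = (129862/271)*42 = 5454204/271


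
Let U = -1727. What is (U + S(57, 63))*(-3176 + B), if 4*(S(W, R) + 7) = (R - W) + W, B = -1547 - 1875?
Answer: 22674027/2 ≈ 1.1337e+7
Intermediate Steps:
B = -3422
S(W, R) = -7 + R/4 (S(W, R) = -7 + ((R - W) + W)/4 = -7 + R/4)
(U + S(57, 63))*(-3176 + B) = (-1727 + (-7 + (¼)*63))*(-3176 - 3422) = (-1727 + (-7 + 63/4))*(-6598) = (-1727 + 35/4)*(-6598) = -6873/4*(-6598) = 22674027/2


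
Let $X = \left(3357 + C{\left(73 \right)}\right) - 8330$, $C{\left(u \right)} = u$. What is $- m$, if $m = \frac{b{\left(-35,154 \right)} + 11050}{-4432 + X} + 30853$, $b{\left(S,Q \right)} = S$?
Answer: $- \frac{287909181}{9332} \approx -30852.0$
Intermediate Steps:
$X = -4900$ ($X = \left(3357 + 73\right) - 8330 = 3430 - 8330 = -4900$)
$m = \frac{287909181}{9332}$ ($m = \frac{-35 + 11050}{-4432 - 4900} + 30853 = \frac{11015}{-9332} + 30853 = 11015 \left(- \frac{1}{9332}\right) + 30853 = - \frac{11015}{9332} + 30853 = \frac{287909181}{9332} \approx 30852.0$)
$- m = \left(-1\right) \frac{287909181}{9332} = - \frac{287909181}{9332}$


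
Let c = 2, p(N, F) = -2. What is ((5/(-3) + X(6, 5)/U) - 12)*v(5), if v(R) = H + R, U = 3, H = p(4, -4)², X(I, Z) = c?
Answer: -117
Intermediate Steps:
X(I, Z) = 2
H = 4 (H = (-2)² = 4)
v(R) = 4 + R
((5/(-3) + X(6, 5)/U) - 12)*v(5) = ((5/(-3) + 2/3) - 12)*(4 + 5) = ((5*(-⅓) + 2*(⅓)) - 12)*9 = ((-5/3 + ⅔) - 12)*9 = (-1 - 12)*9 = -13*9 = -117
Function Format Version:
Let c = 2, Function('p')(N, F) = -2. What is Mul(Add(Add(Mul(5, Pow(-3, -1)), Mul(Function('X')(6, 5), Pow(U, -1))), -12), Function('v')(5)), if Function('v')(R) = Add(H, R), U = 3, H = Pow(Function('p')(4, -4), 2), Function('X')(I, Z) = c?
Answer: -117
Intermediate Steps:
Function('X')(I, Z) = 2
H = 4 (H = Pow(-2, 2) = 4)
Function('v')(R) = Add(4, R)
Mul(Add(Add(Mul(5, Pow(-3, -1)), Mul(Function('X')(6, 5), Pow(U, -1))), -12), Function('v')(5)) = Mul(Add(Add(Mul(5, Pow(-3, -1)), Mul(2, Pow(3, -1))), -12), Add(4, 5)) = Mul(Add(Add(Mul(5, Rational(-1, 3)), Mul(2, Rational(1, 3))), -12), 9) = Mul(Add(Add(Rational(-5, 3), Rational(2, 3)), -12), 9) = Mul(Add(-1, -12), 9) = Mul(-13, 9) = -117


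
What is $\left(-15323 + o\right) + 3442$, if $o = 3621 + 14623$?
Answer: $6363$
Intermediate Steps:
$o = 18244$
$\left(-15323 + o\right) + 3442 = \left(-15323 + 18244\right) + 3442 = 2921 + 3442 = 6363$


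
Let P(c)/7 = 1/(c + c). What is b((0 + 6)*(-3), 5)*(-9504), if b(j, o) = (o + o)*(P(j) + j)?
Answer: 1729200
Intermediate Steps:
P(c) = 7/(2*c) (P(c) = 7/(c + c) = 7/((2*c)) = 7*(1/(2*c)) = 7/(2*c))
b(j, o) = 2*o*(j + 7/(2*j)) (b(j, o) = (o + o)*(7/(2*j) + j) = (2*o)*(j + 7/(2*j)) = 2*o*(j + 7/(2*j)))
b((0 + 6)*(-3), 5)*(-9504) = (5*(7 + 2*((0 + 6)*(-3))²)/(((0 + 6)*(-3))))*(-9504) = (5*(7 + 2*(6*(-3))²)/((6*(-3))))*(-9504) = (5*(7 + 2*(-18)²)/(-18))*(-9504) = (5*(-1/18)*(7 + 2*324))*(-9504) = (5*(-1/18)*(7 + 648))*(-9504) = (5*(-1/18)*655)*(-9504) = -3275/18*(-9504) = 1729200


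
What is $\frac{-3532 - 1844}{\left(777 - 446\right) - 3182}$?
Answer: $\frac{5376}{2851} \approx 1.8857$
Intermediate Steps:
$\frac{-3532 - 1844}{\left(777 - 446\right) - 3182} = - \frac{5376}{\left(777 - 446\right) - 3182} = - \frac{5376}{331 - 3182} = - \frac{5376}{-2851} = \left(-5376\right) \left(- \frac{1}{2851}\right) = \frac{5376}{2851}$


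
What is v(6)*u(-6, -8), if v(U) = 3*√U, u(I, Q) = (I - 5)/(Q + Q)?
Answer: 33*√6/16 ≈ 5.0521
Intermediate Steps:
u(I, Q) = (-5 + I)/(2*Q) (u(I, Q) = (-5 + I)/((2*Q)) = (-5 + I)*(1/(2*Q)) = (-5 + I)/(2*Q))
v(6)*u(-6, -8) = (3*√6)*((½)*(-5 - 6)/(-8)) = (3*√6)*((½)*(-⅛)*(-11)) = (3*√6)*(11/16) = 33*√6/16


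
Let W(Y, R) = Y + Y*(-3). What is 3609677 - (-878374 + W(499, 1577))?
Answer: 4489049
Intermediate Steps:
W(Y, R) = -2*Y (W(Y, R) = Y - 3*Y = -2*Y)
3609677 - (-878374 + W(499, 1577)) = 3609677 - (-878374 - 2*499) = 3609677 - (-878374 - 998) = 3609677 - 1*(-879372) = 3609677 + 879372 = 4489049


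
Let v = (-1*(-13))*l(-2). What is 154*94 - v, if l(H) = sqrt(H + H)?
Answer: 14476 - 26*I ≈ 14476.0 - 26.0*I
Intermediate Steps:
l(H) = sqrt(2)*sqrt(H) (l(H) = sqrt(2*H) = sqrt(2)*sqrt(H))
v = 26*I (v = (-1*(-13))*(sqrt(2)*sqrt(-2)) = 13*(sqrt(2)*(I*sqrt(2))) = 13*(2*I) = 26*I ≈ 26.0*I)
154*94 - v = 154*94 - 26*I = 14476 - 26*I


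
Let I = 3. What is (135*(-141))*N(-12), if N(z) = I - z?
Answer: -285525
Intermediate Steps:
N(z) = 3 - z
(135*(-141))*N(-12) = (135*(-141))*(3 - 1*(-12)) = -19035*(3 + 12) = -19035*15 = -285525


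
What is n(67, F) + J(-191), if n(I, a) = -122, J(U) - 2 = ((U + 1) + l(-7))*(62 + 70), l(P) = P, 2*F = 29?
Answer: -26124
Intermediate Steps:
F = 29/2 (F = (1/2)*29 = 29/2 ≈ 14.500)
J(U) = -790 + 132*U (J(U) = 2 + ((U + 1) - 7)*(62 + 70) = 2 + ((1 + U) - 7)*132 = 2 + (-6 + U)*132 = 2 + (-792 + 132*U) = -790 + 132*U)
n(67, F) + J(-191) = -122 + (-790 + 132*(-191)) = -122 + (-790 - 25212) = -122 - 26002 = -26124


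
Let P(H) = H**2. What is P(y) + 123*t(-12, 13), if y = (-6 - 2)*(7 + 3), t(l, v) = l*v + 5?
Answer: -12173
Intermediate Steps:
t(l, v) = 5 + l*v
y = -80 (y = -8*10 = -80)
P(y) + 123*t(-12, 13) = (-80)**2 + 123*(5 - 12*13) = 6400 + 123*(5 - 156) = 6400 + 123*(-151) = 6400 - 18573 = -12173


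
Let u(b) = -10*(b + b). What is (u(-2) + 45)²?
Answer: 7225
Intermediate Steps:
u(b) = -20*b
(u(-2) + 45)² = (-20*(-2) + 45)² = (40 + 45)² = 85² = 7225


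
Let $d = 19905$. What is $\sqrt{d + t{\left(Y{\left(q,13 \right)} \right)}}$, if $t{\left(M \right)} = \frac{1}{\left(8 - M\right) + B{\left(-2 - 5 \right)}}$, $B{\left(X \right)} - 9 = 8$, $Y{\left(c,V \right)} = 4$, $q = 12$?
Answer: $\frac{\sqrt{8778126}}{21} \approx 141.09$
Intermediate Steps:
$B{\left(X \right)} = 17$ ($B{\left(X \right)} = 9 + 8 = 17$)
$t{\left(M \right)} = \frac{1}{25 - M}$ ($t{\left(M \right)} = \frac{1}{\left(8 - M\right) + 17} = \frac{1}{25 - M}$)
$\sqrt{d + t{\left(Y{\left(q,13 \right)} \right)}} = \sqrt{19905 + \frac{1}{25 - 4}} = \sqrt{19905 + \frac{1}{21}} = \sqrt{\frac{418006}{21}} = \frac{\sqrt{8778126}}{21}$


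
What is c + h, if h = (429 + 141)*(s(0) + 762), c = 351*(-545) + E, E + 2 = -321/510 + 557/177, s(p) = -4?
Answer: 7244634421/30090 ≈ 2.4077e+5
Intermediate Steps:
E = 15571/30090 (E = -2 + (-321/510 + 557/177) = -2 + (-321*1/510 + 557*(1/177)) = -2 + (-107/170 + 557/177) = -2 + 75751/30090 = 15571/30090 ≈ 0.51748)
c = -5756050979/30090 (c = 351*(-545) + 15571/30090 = -191295 + 15571/30090 = -5756050979/30090 ≈ -1.9129e+5)
h = 432060 (h = (429 + 141)*(-4 + 762) = 570*758 = 432060)
c + h = -5756050979/30090 + 432060 = 7244634421/30090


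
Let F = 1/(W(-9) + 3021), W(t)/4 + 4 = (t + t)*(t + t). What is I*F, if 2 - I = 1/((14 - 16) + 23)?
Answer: 41/90321 ≈ 0.00045394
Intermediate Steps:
W(t) = -16 + 16*t² (W(t) = -16 + 4*((t + t)*(t + t)) = -16 + 4*((2*t)*(2*t)) = -16 + 4*(4*t²) = -16 + 16*t²)
F = 1/4301 (F = 1/((-16 + 16*(-9)²) + 3021) = 1/((-16 + 16*81) + 3021) = 1/((-16 + 1296) + 3021) = 1/(1280 + 3021) = 1/4301 ≈ 0.00023250)
I = 41/21 (I = 2 - 1/((14 - 16) + 23) = 2 - 1/(-2 + 23) = 2 - 1/21 = 41/21 ≈ 1.9524)
I*F = (41/21)*(1/4301) = 41/90321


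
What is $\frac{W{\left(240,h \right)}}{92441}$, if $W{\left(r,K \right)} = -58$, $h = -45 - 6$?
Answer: $- \frac{58}{92441} \approx -0.00062743$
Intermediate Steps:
$h = -51$ ($h = -45 - 6 = -51$)
$\frac{W{\left(240,h \right)}}{92441} = - \frac{58}{92441}$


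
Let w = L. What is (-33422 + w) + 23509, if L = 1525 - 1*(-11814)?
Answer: 3426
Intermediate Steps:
L = 13339 (L = 1525 + 11814 = 13339)
w = 13339
(-33422 + w) + 23509 = (-33422 + 13339) + 23509 = -20083 + 23509 = 3426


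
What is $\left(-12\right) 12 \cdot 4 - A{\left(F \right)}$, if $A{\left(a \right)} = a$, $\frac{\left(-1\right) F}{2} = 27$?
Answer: $-522$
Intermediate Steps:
$F = -54$ ($F = \left(-2\right) 27 = -54$)
$\left(-12\right) 12 \cdot 4 - A{\left(F \right)} = \left(-12\right) 12 \cdot 4 - -54 = \left(-144\right) 4 + 54 = -576 + 54 = -522$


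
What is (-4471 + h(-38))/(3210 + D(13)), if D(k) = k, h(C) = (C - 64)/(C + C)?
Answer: -169847/122474 ≈ -1.3868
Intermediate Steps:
h(C) = (-64 + C)/(2*C) (h(C) = (-64 + C)/((2*C)) = (-64 + C)*(1/(2*C)) = (-64 + C)/(2*C))
(-4471 + h(-38))/(3210 + D(13)) = (-4471 + (½)*(-64 - 38)/(-38))/(3210 + 13) = (-4471 + (½)*(-1/38)*(-102))/3223 = (-4471 + 51/38)*(1/3223) = -169847/38*1/3223 = -169847/122474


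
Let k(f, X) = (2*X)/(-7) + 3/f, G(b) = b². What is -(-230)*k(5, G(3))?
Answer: -3174/7 ≈ -453.43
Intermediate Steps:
k(f, X) = 3/f - 2*X/7 (k(f, X) = (2*X)*(-⅐) + 3/f = -2*X/7 + 3/f = 3/f - 2*X/7)
-(-230)*k(5, G(3)) = -(-230)*(3/5 - 2/7*3²) = -(-230)*(3*(⅕) - 2/7*9) = -(-230)*(⅗ - 18/7) = -(-230)*(-69)/35 = -1*3174/7 = -3174/7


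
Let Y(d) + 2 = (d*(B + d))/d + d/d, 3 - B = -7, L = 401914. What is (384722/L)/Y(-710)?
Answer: -192361/140870857 ≈ -0.0013655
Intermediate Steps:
B = 10 (B = 3 - 1*(-7) = 3 + 7 = 10)
Y(d) = 9 + d (Y(d) = -2 + ((d*(10 + d))/d + d/d) = -2 + ((10 + d) + 1) = -2 + (11 + d) = 9 + d)
(384722/L)/Y(-710) = (384722/401914)/(9 - 710) = (384722*(1/401914))/(-701) = (192361/200957)*(-1/701) = -192361/140870857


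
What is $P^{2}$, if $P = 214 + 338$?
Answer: $304704$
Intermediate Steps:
$P = 552$
$P^{2} = 552^{2} = 304704$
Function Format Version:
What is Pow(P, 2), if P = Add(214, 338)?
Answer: 304704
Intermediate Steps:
P = 552
Pow(P, 2) = Pow(552, 2) = 304704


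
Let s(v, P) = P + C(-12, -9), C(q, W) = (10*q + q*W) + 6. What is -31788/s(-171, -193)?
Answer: 31788/199 ≈ 159.74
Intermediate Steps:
C(q, W) = 6 + 10*q + W*q (C(q, W) = (10*q + W*q) + 6 = 6 + 10*q + W*q)
s(v, P) = -6 + P (s(v, P) = P + (6 + 10*(-12) - 9*(-12)) = P + (6 - 120 + 108) = P - 6 = -6 + P)
-31788/s(-171, -193) = -31788/(-6 - 193) = -31788/(-199) = -31788*(-1/199) = 31788/199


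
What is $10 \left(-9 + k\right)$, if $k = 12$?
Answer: $30$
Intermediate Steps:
$10 \left(-9 + k\right) = 10 \left(-9 + 12\right) = 10 \cdot 3 = 30$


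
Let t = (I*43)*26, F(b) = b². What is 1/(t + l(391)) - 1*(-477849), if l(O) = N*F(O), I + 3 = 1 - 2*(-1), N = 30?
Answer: 2191620989071/4586430 ≈ 4.7785e+5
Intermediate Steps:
I = 0 (I = -3 + (1 - 2*(-1)) = -3 + (1 + 2) = -3 + 3 = 0)
l(O) = 30*O²
t = 0 (t = (0*43)*26 = 0*26 = 0)
1/(t + l(391)) - 1*(-477849) = 1/(0 + 30*391²) - 1*(-477849) = 1/(0 + 30*152881) + 477849 = 1/(0 + 4586430) + 477849 = 1/4586430 + 477849 = 2191620989071/4586430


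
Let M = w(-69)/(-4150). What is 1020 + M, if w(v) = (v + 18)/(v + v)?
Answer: 194717983/190900 ≈ 1020.0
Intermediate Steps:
w(v) = (18 + v)/(2*v) (w(v) = (18 + v)/((2*v)) = (18 + v)*(1/(2*v)) = (18 + v)/(2*v))
M = -17/190900 (M = ((½)*(18 - 69)/(-69))/(-4150) = ((½)*(-1/69)*(-51))*(-1/4150) = (17/46)*(-1/4150) = -17/190900 ≈ -8.9052e-5)
1020 + M = 1020 - 17/190900 = 194717983/190900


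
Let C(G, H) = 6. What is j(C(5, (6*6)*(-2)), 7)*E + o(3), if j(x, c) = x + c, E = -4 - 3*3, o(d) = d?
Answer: -166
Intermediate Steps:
E = -13 (E = -4 - 9 = -13)
j(x, c) = c + x
j(C(5, (6*6)*(-2)), 7)*E + o(3) = (7 + 6)*(-13) + 3 = 13*(-13) + 3 = -169 + 3 = -166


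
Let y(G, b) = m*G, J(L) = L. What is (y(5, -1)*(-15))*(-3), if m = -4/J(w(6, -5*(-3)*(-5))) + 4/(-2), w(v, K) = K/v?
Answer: -378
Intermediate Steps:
m = -42/25 (m = -4/((-5*(-3)*(-5))/6) + 4/(-2) = -4/((15*(-5))*(⅙)) + 4*(-½) = -4/((-75*⅙)) - 2 = -4/(-25/2) - 2 = -4*(-2/25) - 2 = 8/25 - 2 = -42/25 ≈ -1.6800)
y(G, b) = -42*G/25
(y(5, -1)*(-15))*(-3) = (-42/25*5*(-15))*(-3) = -42/5*(-15)*(-3) = 126*(-3) = -378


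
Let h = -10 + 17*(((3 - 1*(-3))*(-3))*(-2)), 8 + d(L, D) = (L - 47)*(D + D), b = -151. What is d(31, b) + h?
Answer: 5426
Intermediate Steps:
d(L, D) = -8 + 2*D*(-47 + L) (d(L, D) = -8 + (L - 47)*(D + D) = -8 + (-47 + L)*(2*D) = -8 + 2*D*(-47 + L))
h = 602 (h = -10 + 17*(((3 + 3)*(-3))*(-2)) = -10 + 17*((6*(-3))*(-2)) = -10 + 17*(-18*(-2)) = -10 + 17*36 = -10 + 612 = 602)
d(31, b) + h = (-8 - 94*(-151) + 2*(-151)*31) + 602 = (-8 + 14194 - 9362) + 602 = 4824 + 602 = 5426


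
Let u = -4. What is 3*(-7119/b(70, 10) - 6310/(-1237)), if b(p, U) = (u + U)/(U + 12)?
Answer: -96849303/1237 ≈ -78294.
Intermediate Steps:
b(p, U) = (-4 + U)/(12 + U) (b(p, U) = (-4 + U)/(U + 12) = (-4 + U)/(12 + U))
3*(-7119/b(70, 10) - 6310/(-1237)) = 3*(-7119*(12 + 10)/(-4 + 10) - 6310/(-1237)) = 3*(-7119/(6/22) - 6310*(-1/1237)) = 3*(-7119/((1/22)*6) + 6310/1237) = 3*(-7119/3/11 + 6310/1237) = 3*(-7119*11/3 + 6310/1237) = 3*(-26103 + 6310/1237) = 3*(-32283101/1237) = -96849303/1237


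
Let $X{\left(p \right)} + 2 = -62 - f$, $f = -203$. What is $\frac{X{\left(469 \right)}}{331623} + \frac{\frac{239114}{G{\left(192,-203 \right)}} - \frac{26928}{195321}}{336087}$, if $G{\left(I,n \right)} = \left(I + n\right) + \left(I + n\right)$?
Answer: $- \frac{31455906019324}{985443453057217} \approx -0.031921$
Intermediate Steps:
$G{\left(I,n \right)} = 2 I + 2 n$
$X{\left(p \right)} = 139$ ($X{\left(p \right)} = -2 - -141 = -2 + \left(-62 + 203\right) = -2 + 141 = 139$)
$\frac{X{\left(469 \right)}}{331623} + \frac{\frac{239114}{G{\left(192,-203 \right)}} - \frac{26928}{195321}}{336087} = \frac{139}{331623} + \frac{\frac{239114}{2 \cdot 192 + 2 \left(-203\right)} - \frac{26928}{195321}}{336087} = 139 \cdot \frac{1}{331623} + \left(\frac{239114}{384 - 406} - \frac{8976}{65107}\right) \frac{1}{336087} = \frac{139}{331623} + \left(\frac{239114}{-22} - \frac{8976}{65107}\right) \frac{1}{336087} = \frac{139}{331623} + \left(239114 \left(- \frac{1}{22}\right) - \frac{8976}{65107}\right) \frac{1}{336087} = \frac{139}{331623} + \left(- \frac{119557}{11} - \frac{8976}{65107}\right) \frac{1}{336087} = \frac{139}{331623} - \frac{7784096335}{240697779399} = - \frac{31455906019324}{985443453057217}$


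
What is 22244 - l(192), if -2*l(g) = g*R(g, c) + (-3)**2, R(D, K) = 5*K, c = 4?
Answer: 48337/2 ≈ 24169.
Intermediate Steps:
l(g) = -9/2 - 10*g (l(g) = -(g*(5*4) + (-3)**2)/2 = -(g*20 + 9)/2 = -(20*g + 9)/2 = -(9 + 20*g)/2 = -9/2 - 10*g)
22244 - l(192) = 22244 - (-9/2 - 10*192) = 22244 - (-9/2 - 1920) = 22244 - 1*(-3849/2) = 22244 + 3849/2 = 48337/2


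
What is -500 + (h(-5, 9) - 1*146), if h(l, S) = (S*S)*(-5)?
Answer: -1051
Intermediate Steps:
h(l, S) = -5*S² (h(l, S) = S²*(-5) = -5*S²)
-500 + (h(-5, 9) - 1*146) = -500 + (-5*9² - 1*146) = -500 + (-5*81 - 146) = -500 + (-405 - 146) = -500 - 551 = -1051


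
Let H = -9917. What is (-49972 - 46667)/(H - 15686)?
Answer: 96639/25603 ≈ 3.7745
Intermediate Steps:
(-49972 - 46667)/(H - 15686) = (-49972 - 46667)/(-9917 - 15686) = -96639/(-25603) = -96639*(-1/25603) = 96639/25603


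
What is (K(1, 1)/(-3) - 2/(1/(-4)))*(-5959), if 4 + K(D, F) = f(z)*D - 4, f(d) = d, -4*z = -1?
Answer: -756793/12 ≈ -63066.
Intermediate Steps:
z = ¼ (z = -¼*(-1) = ¼ ≈ 0.25000)
K(D, F) = -8 + D/4 (K(D, F) = -4 + (D/4 - 4) = -4 + (-4 + D/4) = -8 + D/4)
(K(1, 1)/(-3) - 2/(1/(-4)))*(-5959) = ((-8 + (¼)*1)/(-3) - 2/(1/(-4)))*(-5959) = ((-8 + ¼)*(-⅓) - 2/(-¼))*(-5959) = (-31/4*(-⅓) - 2*(-4))*(-5959) = (31/12 + 8)*(-5959) = (127/12)*(-5959) = -756793/12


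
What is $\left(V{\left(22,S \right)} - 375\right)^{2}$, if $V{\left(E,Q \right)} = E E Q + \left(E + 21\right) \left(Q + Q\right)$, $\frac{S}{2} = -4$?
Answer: $24354225$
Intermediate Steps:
$S = -8$ ($S = 2 \left(-4\right) = -8$)
$V{\left(E,Q \right)} = Q E^{2} + 2 Q \left(21 + E\right)$ ($V{\left(E,Q \right)} = E^{2} Q + \left(21 + E\right) 2 Q = Q E^{2} + 2 Q \left(21 + E\right)$)
$\left(V{\left(22,S \right)} - 375\right)^{2} = \left(- 8 \left(42 + 22^{2} + 2 \cdot 22\right) - 375\right)^{2} = \left(- 8 \left(42 + 484 + 44\right) - 375\right)^{2} = \left(\left(-8\right) 570 - 375\right)^{2} = \left(-4560 - 375\right)^{2} = \left(-4935\right)^{2} = 24354225$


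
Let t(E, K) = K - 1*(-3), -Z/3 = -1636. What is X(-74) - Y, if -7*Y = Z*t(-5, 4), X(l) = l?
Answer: 4834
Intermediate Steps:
Z = 4908 (Z = -3*(-1636) = 4908)
t(E, K) = 3 + K (t(E, K) = K + 3 = 3 + K)
Y = -4908 (Y = -4908*(3 + 4)/7 = -4908*7/7 = -1/7*34356 = -4908)
X(-74) - Y = -74 - 1*(-4908) = -74 + 4908 = 4834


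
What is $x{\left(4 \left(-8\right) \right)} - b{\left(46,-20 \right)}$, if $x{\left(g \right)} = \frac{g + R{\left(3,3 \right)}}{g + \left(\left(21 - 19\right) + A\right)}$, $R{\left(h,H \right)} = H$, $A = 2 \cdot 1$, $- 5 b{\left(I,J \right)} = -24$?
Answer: $- \frac{527}{140} \approx -3.7643$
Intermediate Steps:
$b{\left(I,J \right)} = \frac{24}{5}$ ($b{\left(I,J \right)} = \left(- \frac{1}{5}\right) \left(-24\right) = \frac{24}{5}$)
$A = 2$
$x{\left(g \right)} = \frac{3 + g}{4 + g}$ ($x{\left(g \right)} = \frac{g + 3}{g + \left(\left(21 - 19\right) + 2\right)} = \frac{3 + g}{g + \left(2 + 2\right)} = \frac{3 + g}{g + 4} = \frac{3 + g}{4 + g}$)
$x{\left(4 \left(-8\right) \right)} - b{\left(46,-20 \right)} = \frac{3 + 4 \left(-8\right)}{4 + 4 \left(-8\right)} - \frac{24}{5} = \frac{3 - 32}{4 - 32} - \frac{24}{5} = \frac{1}{-28} \left(-29\right) - \frac{24}{5} = \left(- \frac{1}{28}\right) \left(-29\right) - \frac{24}{5} = \frac{29}{28} - \frac{24}{5} = - \frac{527}{140}$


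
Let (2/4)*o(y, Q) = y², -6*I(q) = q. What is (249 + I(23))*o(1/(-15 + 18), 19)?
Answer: 1471/27 ≈ 54.482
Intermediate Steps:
I(q) = -q/6
o(y, Q) = 2*y²
(249 + I(23))*o(1/(-15 + 18), 19) = (249 - ⅙*23)*(2*(1/(-15 + 18))²) = (249 - 23/6)*(2*(1/3)²) = 1471*(2*(⅓)²)/6 = 1471*(2*(⅑))/6 = (1471/6)*(2/9) = 1471/27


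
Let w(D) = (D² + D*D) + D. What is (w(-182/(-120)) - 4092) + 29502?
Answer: 45749011/1800 ≈ 25416.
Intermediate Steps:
w(D) = D + 2*D² (w(D) = (D² + D²) + D = 2*D² + D = D + 2*D²)
(w(-182/(-120)) - 4092) + 29502 = ((-182/(-120))*(1 + 2*(-182/(-120))) - 4092) + 29502 = ((-182*(-1/120))*(1 + 2*(-182*(-1/120))) - 4092) + 29502 = (91*(1 + 2*(91/60))/60 - 4092) + 29502 = (91*(1 + 91/30)/60 - 4092) + 29502 = ((91/60)*(121/30) - 4092) + 29502 = (11011/1800 - 4092) + 29502 = -7354589/1800 + 29502 = 45749011/1800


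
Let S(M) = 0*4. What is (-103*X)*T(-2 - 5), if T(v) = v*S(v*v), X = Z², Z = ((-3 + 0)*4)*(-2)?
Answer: 0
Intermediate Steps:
S(M) = 0
Z = 24 (Z = -3*4*(-2) = -12*(-2) = 24)
X = 576 (X = 24² = 576)
T(v) = 0 (T(v) = v*0 = 0)
(-103*X)*T(-2 - 5) = -103*576*0 = -59328*0 = 0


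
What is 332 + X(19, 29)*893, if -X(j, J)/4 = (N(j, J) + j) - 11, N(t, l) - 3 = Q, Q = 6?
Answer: -60392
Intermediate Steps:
N(t, l) = 9 (N(t, l) = 3 + 6 = 9)
X(j, J) = 8 - 4*j (X(j, J) = -4*((9 + j) - 11) = -4*(-2 + j) = 8 - 4*j)
332 + X(19, 29)*893 = 332 + (8 - 4*19)*893 = 332 + (8 - 76)*893 = 332 - 68*893 = 332 - 60724 = -60392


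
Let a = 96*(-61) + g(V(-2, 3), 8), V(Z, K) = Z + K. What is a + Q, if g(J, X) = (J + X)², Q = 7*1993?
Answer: 8176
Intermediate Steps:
Q = 13951
V(Z, K) = K + Z
a = -5775 (a = 96*(-61) + ((3 - 2) + 8)² = -5856 + (1 + 8)² = -5856 + 9² = -5856 + 81 = -5775)
a + Q = -5775 + 13951 = 8176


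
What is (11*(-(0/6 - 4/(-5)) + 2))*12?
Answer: 792/5 ≈ 158.40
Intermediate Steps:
(11*(-(0/6 - 4/(-5)) + 2))*12 = (11*(-(0*(⅙) - 4*(-⅕)) + 2))*12 = (11*(-(0 + ⅘) + 2))*12 = (11*(-1*⅘ + 2))*12 = (11*(-⅘ + 2))*12 = (11*(6/5))*12 = (66/5)*12 = 792/5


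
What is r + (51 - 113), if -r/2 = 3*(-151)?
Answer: 844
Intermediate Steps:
r = 906 (r = -6*(-151) = -2*(-453) = 906)
r + (51 - 113) = 906 + (51 - 113) = 906 - 62 = 844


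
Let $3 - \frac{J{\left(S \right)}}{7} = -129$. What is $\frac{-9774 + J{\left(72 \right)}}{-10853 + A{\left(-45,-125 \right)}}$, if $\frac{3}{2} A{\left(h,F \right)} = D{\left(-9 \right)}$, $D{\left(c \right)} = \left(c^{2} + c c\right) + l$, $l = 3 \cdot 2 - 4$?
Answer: $\frac{26550}{32231} \approx 0.82374$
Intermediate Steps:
$l = 2$ ($l = 6 - 4 = 2$)
$J{\left(S \right)} = 924$ ($J{\left(S \right)} = 21 - -903 = 21 + 903 = 924$)
$D{\left(c \right)} = 2 + 2 c^{2}$ ($D{\left(c \right)} = \left(c^{2} + c c\right) + 2 = \left(c^{2} + c^{2}\right) + 2 = 2 c^{2} + 2 = 2 + 2 c^{2}$)
$A{\left(h,F \right)} = \frac{328}{3}$ ($A{\left(h,F \right)} = \frac{2 \left(2 + 2 \left(-9\right)^{2}\right)}{3} = \frac{2 \left(2 + 2 \cdot 81\right)}{3} = \frac{2 \left(2 + 162\right)}{3} = \frac{2}{3} \cdot 164 = \frac{328}{3}$)
$\frac{-9774 + J{\left(72 \right)}}{-10853 + A{\left(-45,-125 \right)}} = \frac{-9774 + 924}{-10853 + \frac{328}{3}} = - \frac{8850}{- \frac{32231}{3}} = \left(-8850\right) \left(- \frac{3}{32231}\right) = \frac{26550}{32231}$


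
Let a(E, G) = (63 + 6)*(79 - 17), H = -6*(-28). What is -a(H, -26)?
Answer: -4278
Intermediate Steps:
H = 168
a(E, G) = 4278 (a(E, G) = 69*62 = 4278)
-a(H, -26) = -1*4278 = -4278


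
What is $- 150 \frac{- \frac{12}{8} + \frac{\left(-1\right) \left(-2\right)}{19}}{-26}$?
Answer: $- \frac{3975}{494} \approx -8.0466$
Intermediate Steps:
$- 150 \frac{- \frac{12}{8} + \frac{\left(-1\right) \left(-2\right)}{19}}{-26} = - 150 \left(\left(-12\right) \frac{1}{8} + 2 \cdot \frac{1}{19}\right) \left(- \frac{1}{26}\right) = - 150 \left(- \frac{3}{2} + \frac{2}{19}\right) \left(- \frac{1}{26}\right) = - 150 \left(\left(- \frac{53}{38}\right) \left(- \frac{1}{26}\right)\right) = - \frac{150 \cdot 53}{988} = \left(-1\right) \frac{3975}{494} = - \frac{3975}{494}$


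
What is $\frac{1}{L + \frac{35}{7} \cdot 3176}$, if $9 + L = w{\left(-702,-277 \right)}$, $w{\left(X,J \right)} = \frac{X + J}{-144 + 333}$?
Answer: $\frac{189}{2998640} \approx 6.3029 \cdot 10^{-5}$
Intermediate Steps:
$w{\left(X,J \right)} = \frac{J}{189} + \frac{X}{189}$ ($w{\left(X,J \right)} = \frac{J + X}{189} = \left(J + X\right) \frac{1}{189} = \frac{J}{189} + \frac{X}{189}$)
$L = - \frac{2680}{189}$ ($L = -9 + \left(\frac{1}{189} \left(-277\right) + \frac{1}{189} \left(-702\right)\right) = -9 - \frac{979}{189} = - \frac{2680}{189} \approx -14.18$)
$\frac{1}{L + \frac{35}{7} \cdot 3176} = \frac{1}{- \frac{2680}{189} + \frac{35}{7} \cdot 3176} = \frac{1}{- \frac{2680}{189} + 35 \cdot \frac{1}{7} \cdot 3176} = \frac{1}{- \frac{2680}{189} + 5 \cdot 3176} = \frac{1}{- \frac{2680}{189} + 15880} = \frac{1}{\frac{2998640}{189}} = \frac{189}{2998640}$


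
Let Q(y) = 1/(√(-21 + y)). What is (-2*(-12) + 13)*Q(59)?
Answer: 37*√38/38 ≈ 6.0022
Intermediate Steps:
Q(y) = (-21 + y)^(-½)
(-2*(-12) + 13)*Q(59) = (-2*(-12) + 13)/√(-21 + 59) = (24 + 13)/√38 = 37*(√38/38) = 37*√38/38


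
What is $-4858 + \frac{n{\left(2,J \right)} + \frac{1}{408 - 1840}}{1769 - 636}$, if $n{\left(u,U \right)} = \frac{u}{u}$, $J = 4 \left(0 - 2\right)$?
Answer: $- \frac{7881889817}{1622456} \approx -4858.0$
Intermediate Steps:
$J = -8$ ($J = 4 \left(-2\right) = -8$)
$n{\left(u,U \right)} = 1$
$-4858 + \frac{n{\left(2,J \right)} + \frac{1}{408 - 1840}}{1769 - 636} = -4858 + \frac{1 + \frac{1}{408 - 1840}}{1769 - 636} = -4858 + \frac{1 + \frac{1}{-1432}}{1133} = -4858 + \left(1 - \frac{1}{1432}\right) \frac{1}{1133} = -4858 + \frac{1431}{1432} \cdot \frac{1}{1133} = -4858 + \frac{1431}{1622456} = - \frac{7881889817}{1622456}$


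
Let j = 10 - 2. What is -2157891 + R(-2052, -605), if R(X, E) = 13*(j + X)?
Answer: -2184463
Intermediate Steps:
j = 8
R(X, E) = 104 + 13*X (R(X, E) = 13*(8 + X) = 104 + 13*X)
-2157891 + R(-2052, -605) = -2157891 + (104 + 13*(-2052)) = -2157891 + (104 - 26676) = -2157891 - 26572 = -2184463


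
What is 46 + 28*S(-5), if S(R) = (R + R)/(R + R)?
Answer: 74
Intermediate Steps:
S(R) = 1 (S(R) = (2*R)/((2*R)) = (2*R)*(1/(2*R)) = 1)
46 + 28*S(-5) = 46 + 28*1 = 46 + 28 = 74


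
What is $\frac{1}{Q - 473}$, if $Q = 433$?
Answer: $- \frac{1}{40} \approx -0.025$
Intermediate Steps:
$\frac{1}{Q - 473} = \frac{1}{433 - 473} = \frac{1}{-40} = - \frac{1}{40}$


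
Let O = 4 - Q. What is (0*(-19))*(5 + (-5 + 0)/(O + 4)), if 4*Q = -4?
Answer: 0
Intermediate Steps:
Q = -1 (Q = (¼)*(-4) = -1)
O = 5 (O = 4 - 1*(-1) = 4 + 1 = 5)
(0*(-19))*(5 + (-5 + 0)/(O + 4)) = (0*(-19))*(5 + (-5 + 0)/(5 + 4)) = 0*(5 - 5/9) = 0*(40/9) = 0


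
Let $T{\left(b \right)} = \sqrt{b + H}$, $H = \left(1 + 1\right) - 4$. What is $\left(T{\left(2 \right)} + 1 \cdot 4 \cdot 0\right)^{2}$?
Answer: $0$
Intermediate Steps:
$H = -2$ ($H = 2 - 4 = -2$)
$T{\left(b \right)} = \sqrt{-2 + b}$ ($T{\left(b \right)} = \sqrt{b - 2} = \sqrt{-2 + b}$)
$\left(T{\left(2 \right)} + 1 \cdot 4 \cdot 0\right)^{2} = \left(\sqrt{-2 + 2} + 1 \cdot 4 \cdot 0\right)^{2} = \left(\sqrt{0} + 4 \cdot 0\right)^{2} = \left(0 + 0\right)^{2} = 0^{2} = 0$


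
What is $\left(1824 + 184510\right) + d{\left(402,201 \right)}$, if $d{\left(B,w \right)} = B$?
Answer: $186736$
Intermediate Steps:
$\left(1824 + 184510\right) + d{\left(402,201 \right)} = \left(1824 + 184510\right) + 402 = 186334 + 402 = 186736$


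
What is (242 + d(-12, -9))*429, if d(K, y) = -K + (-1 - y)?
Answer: 112398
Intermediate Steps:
d(K, y) = -1 - K - y
(242 + d(-12, -9))*429 = (242 + (-1 - 1*(-12) - 1*(-9)))*429 = (242 + (-1 + 12 + 9))*429 = (242 + 20)*429 = 262*429 = 112398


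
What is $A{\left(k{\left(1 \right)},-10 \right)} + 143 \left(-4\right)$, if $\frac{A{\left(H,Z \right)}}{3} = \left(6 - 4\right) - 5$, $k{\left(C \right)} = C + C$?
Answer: $-581$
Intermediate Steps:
$k{\left(C \right)} = 2 C$
$A{\left(H,Z \right)} = -9$ ($A{\left(H,Z \right)} = 3 \left(\left(6 - 4\right) - 5\right) = 3 \left(2 - 5\right) = 3 \left(-3\right) = -9$)
$A{\left(k{\left(1 \right)},-10 \right)} + 143 \left(-4\right) = -9 + 143 \left(-4\right) = -9 - 572 = -581$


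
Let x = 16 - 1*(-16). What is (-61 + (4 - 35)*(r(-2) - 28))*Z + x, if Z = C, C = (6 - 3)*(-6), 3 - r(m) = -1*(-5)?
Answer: -15610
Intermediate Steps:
r(m) = -2 (r(m) = 3 - (-1)*(-5) = 3 - 1*5 = 3 - 5 = -2)
x = 32 (x = 16 + 16 = 32)
C = -18 (C = 3*(-6) = -18)
Z = -18
(-61 + (4 - 35)*(r(-2) - 28))*Z + x = (-61 + (4 - 35)*(-2 - 28))*(-18) + 32 = (-61 - 31*(-30))*(-18) + 32 = (-61 + 930)*(-18) + 32 = 869*(-18) + 32 = -15642 + 32 = -15610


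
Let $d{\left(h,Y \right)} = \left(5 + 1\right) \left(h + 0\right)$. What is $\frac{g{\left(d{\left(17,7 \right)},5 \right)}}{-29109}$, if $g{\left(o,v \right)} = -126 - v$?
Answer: $\frac{131}{29109} \approx 0.0045003$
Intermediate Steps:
$d{\left(h,Y \right)} = 6 h$
$\frac{g{\left(d{\left(17,7 \right)},5 \right)}}{-29109} = \frac{-126 - 5}{-29109} = \left(-126 - 5\right) \left(- \frac{1}{29109}\right) = \left(-131\right) \left(- \frac{1}{29109}\right) = \frac{131}{29109}$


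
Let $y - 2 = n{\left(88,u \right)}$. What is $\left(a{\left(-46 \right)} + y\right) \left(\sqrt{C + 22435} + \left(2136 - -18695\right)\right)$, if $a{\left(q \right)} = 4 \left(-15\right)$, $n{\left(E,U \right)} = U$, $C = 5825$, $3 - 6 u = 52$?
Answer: $- \frac{8269907}{6} - 397 \sqrt{785} \approx -1.3894 \cdot 10^{6}$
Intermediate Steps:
$u = - \frac{49}{6}$ ($u = \frac{1}{2} - \frac{26}{3} = - \frac{49}{6} \approx -8.1667$)
$y = - \frac{37}{6}$ ($y = 2 - \frac{49}{6} = - \frac{37}{6} \approx -6.1667$)
$a{\left(q \right)} = -60$
$\left(a{\left(-46 \right)} + y\right) \left(\sqrt{C + 22435} + \left(2136 - -18695\right)\right) = \left(-60 - \frac{37}{6}\right) \left(\sqrt{5825 + 22435} + \left(2136 - -18695\right)\right) = - \frac{397 \left(\sqrt{28260} + \left(2136 + 18695\right)\right)}{6} = - \frac{397 \left(6 \sqrt{785} + 20831\right)}{6} = - \frac{397 \left(20831 + 6 \sqrt{785}\right)}{6} = - \frac{8269907}{6} - 397 \sqrt{785}$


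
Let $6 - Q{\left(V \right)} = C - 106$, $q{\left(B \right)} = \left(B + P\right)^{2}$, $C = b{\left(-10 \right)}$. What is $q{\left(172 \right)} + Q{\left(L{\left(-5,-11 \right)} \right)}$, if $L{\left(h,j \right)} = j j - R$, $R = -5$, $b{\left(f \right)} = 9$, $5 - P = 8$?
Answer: $28664$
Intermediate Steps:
$P = -3$ ($P = 5 - 8 = -3$)
$C = 9$
$q{\left(B \right)} = \left(-3 + B\right)^{2}$ ($q{\left(B \right)} = \left(B - 3\right)^{2} = \left(-3 + B\right)^{2}$)
$L{\left(h,j \right)} = 5 + j^{2}$ ($L{\left(h,j \right)} = j j - -5 = j^{2} + 5 = 5 + j^{2}$)
$Q{\left(V \right)} = 103$ ($Q{\left(V \right)} = 6 - \left(9 - 106\right) = 6 - -97 = 6 + 97 = 103$)
$q{\left(172 \right)} + Q{\left(L{\left(-5,-11 \right)} \right)} = \left(-3 + 172\right)^{2} + 103 = 169^{2} + 103 = 28561 + 103 = 28664$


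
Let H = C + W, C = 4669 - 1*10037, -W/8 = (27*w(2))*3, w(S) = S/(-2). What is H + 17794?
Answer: 13074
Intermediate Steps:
w(S) = -S/2 (w(S) = S*(-½) = -S/2)
W = 648 (W = -8*27*(-½*2)*3 = -8*27*(-1)*3 = -(-216)*3 = -8*(-81) = 648)
C = -5368 (C = 4669 - 10037 = -5368)
H = -4720 (H = -5368 + 648 = -4720)
H + 17794 = -4720 + 17794 = 13074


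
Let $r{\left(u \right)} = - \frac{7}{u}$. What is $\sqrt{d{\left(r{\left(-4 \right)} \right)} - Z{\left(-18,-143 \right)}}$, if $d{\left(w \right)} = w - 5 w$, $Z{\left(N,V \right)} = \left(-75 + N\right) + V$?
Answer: $\sqrt{229} \approx 15.133$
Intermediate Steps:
$Z{\left(N,V \right)} = -75 + N + V$
$d{\left(w \right)} = - 4 w$
$\sqrt{d{\left(r{\left(-4 \right)} \right)} - Z{\left(-18,-143 \right)}} = \sqrt{- 4 \left(- \frac{7}{-4}\right) - \left(-75 - 18 - 143\right)} = \sqrt{- 4 \left(\left(-7\right) \left(- \frac{1}{4}\right)\right) - -236} = \sqrt{\left(-4\right) \frac{7}{4} + 236} = \sqrt{-7 + 236} = \sqrt{229}$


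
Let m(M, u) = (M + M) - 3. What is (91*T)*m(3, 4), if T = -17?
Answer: -4641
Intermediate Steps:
m(M, u) = -3 + 2*M (m(M, u) = 2*M - 3 = -3 + 2*M)
(91*T)*m(3, 4) = (91*(-17))*(-3 + 2*3) = -1547*(-3 + 6) = -1547*3 = -4641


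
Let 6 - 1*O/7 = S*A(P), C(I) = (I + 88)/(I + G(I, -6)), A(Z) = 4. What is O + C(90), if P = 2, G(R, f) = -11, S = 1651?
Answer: -3648516/79 ≈ -46184.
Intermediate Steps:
C(I) = (88 + I)/(-11 + I) (C(I) = (I + 88)/(I - 11) = (88 + I)/(-11 + I))
O = -46186 (O = 42 - 11557*4 = 42 - 7*6604 = 42 - 46228 = -46186)
O + C(90) = -46186 + (88 + 90)/(-11 + 90) = -46186 + 178/79 = -3648516/79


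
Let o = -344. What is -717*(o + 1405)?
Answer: -760737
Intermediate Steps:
-717*(o + 1405) = -717*(-344 + 1405) = -717*1061 = -760737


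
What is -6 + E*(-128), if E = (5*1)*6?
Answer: -3846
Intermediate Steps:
E = 30 (E = 5*6 = 30)
-6 + E*(-128) = -6 + 30*(-128) = -6 - 3840 = -3846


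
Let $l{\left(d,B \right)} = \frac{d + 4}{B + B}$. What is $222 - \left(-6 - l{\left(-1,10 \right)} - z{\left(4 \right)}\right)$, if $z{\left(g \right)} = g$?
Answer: $\frac{4643}{20} \approx 232.15$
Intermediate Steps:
$l{\left(d,B \right)} = \frac{4 + d}{2 B}$
$222 - \left(-6 - l{\left(-1,10 \right)} - z{\left(4 \right)}\right) = 222 - \left(-10 - \frac{4 - 1}{2 \cdot 10}\right) = 222 + \left(\left(65 + \left(\frac{1}{2} \cdot \frac{1}{10} \cdot 3 + 4\right)\right) - 59\right) = 222 + \left(\left(65 + \left(\frac{3}{20} + 4\right)\right) - 59\right) = 222 + \left(\left(65 + \frac{83}{20}\right) - 59\right) = 222 + \left(\frac{1383}{20} - 59\right) = 222 + \frac{203}{20} = \frac{4643}{20}$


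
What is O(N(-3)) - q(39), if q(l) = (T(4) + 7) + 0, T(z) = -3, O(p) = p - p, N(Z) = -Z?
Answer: -4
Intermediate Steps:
O(p) = 0
q(l) = 4 (q(l) = (-3 + 7) + 0 = 4 + 0 = 4)
O(N(-3)) - q(39) = 0 - 1*4 = 0 - 4 = -4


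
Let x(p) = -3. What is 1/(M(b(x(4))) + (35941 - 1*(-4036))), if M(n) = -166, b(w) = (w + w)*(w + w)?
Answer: 1/39811 ≈ 2.5119e-5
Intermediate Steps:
b(w) = 4*w² (b(w) = (2*w)*(2*w) = 4*w²)
1/(M(b(x(4))) + (35941 - 1*(-4036))) = 1/(-166 + (35941 - 1*(-4036))) = 1/(-166 + (35941 + 4036)) = 1/(-166 + 39977) = 1/39811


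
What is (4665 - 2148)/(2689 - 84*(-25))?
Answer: 2517/4789 ≈ 0.52558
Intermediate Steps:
(4665 - 2148)/(2689 - 84*(-25)) = 2517/(2689 + 2100) = 2517/4789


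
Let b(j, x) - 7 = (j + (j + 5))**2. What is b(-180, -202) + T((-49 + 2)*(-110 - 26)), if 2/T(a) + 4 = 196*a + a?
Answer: 79351007521/629610 ≈ 1.2603e+5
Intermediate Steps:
T(a) = 2/(-4 + 197*a) (T(a) = 2/(-4 + (196*a + a)) = 2/(-4 + 197*a))
b(j, x) = 7 + (5 + 2*j)**2 (b(j, x) = 7 + (j + (j + 5))**2 = 7 + (j + (5 + j))**2 = 7 + (5 + 2*j)**2)
b(-180, -202) + T((-49 + 2)*(-110 - 26)) = (7 + (5 + 2*(-180))**2) + 2/(-4 + 197*((-49 + 2)*(-110 - 26))) = (7 + (5 - 360)**2) + 2/(-4 + 197*(-47*(-136))) = (7 + (-355)**2) + 2/(-4 + 197*6392) = (7 + 126025) + 2/(-4 + 1259224) = 126032 + 2/1259220 = 126032 + 2*(1/1259220) = 126032 + 1/629610 = 79351007521/629610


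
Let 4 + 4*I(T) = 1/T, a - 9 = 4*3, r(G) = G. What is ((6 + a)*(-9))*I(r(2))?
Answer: 1701/8 ≈ 212.63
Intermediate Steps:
a = 21 (a = 9 + 4*3 = 9 + 12 = 21)
I(T) = -1 + 1/(4*T) (I(T) = -1 + (1/T)/4 = -1 + 1/(4*T))
((6 + a)*(-9))*I(r(2)) = ((6 + 21)*(-9))*((1/4 - 1*2)/2) = (27*(-9))*((1/4 - 2)/2) = -243*(-7)/(2*4) = -243*(-7/8) = 1701/8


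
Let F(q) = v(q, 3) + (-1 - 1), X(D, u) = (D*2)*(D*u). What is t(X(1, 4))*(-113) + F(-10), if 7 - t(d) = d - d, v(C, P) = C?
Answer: -803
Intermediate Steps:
X(D, u) = 2*u*D² (X(D, u) = (2*D)*(D*u) = 2*u*D²)
F(q) = -2 + q (F(q) = q + (-1 - 1) = q - 2 = -2 + q)
t(d) = 7 (t(d) = 7 - (d - d) = 7 - 1*0 = 7 + 0 = 7)
t(X(1, 4))*(-113) + F(-10) = 7*(-113) + (-2 - 10) = -791 - 12 = -803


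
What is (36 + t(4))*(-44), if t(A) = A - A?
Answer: -1584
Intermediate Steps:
t(A) = 0
(36 + t(4))*(-44) = (36 + 0)*(-44) = 36*(-44) = -1584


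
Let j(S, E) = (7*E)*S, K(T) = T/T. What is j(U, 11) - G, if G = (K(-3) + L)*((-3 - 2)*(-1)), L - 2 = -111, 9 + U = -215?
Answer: -16708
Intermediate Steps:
U = -224 (U = -9 - 215 = -224)
K(T) = 1
L = -109 (L = 2 - 111 = -109)
j(S, E) = 7*E*S
G = -540 (G = (1 - 109)*((-3 - 2)*(-1)) = -(-540)*(-1) = -108*5 = -540)
j(U, 11) - G = 7*11*(-224) - 1*(-540) = -17248 + 540 = -16708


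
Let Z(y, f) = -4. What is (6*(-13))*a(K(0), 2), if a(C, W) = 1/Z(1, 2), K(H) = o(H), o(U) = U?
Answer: 39/2 ≈ 19.500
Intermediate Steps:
K(H) = H
a(C, W) = -1/4 (a(C, W) = 1/(-4) = -1/4)
(6*(-13))*a(K(0), 2) = (6*(-13))*(-1/4) = -78*(-1/4) = 39/2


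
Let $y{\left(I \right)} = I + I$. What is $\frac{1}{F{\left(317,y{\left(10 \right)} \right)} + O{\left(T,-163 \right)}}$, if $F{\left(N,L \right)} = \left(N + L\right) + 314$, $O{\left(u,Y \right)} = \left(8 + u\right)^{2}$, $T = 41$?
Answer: $\frac{1}{3052} \approx 0.00032765$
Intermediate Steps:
$y{\left(I \right)} = 2 I$
$F{\left(N,L \right)} = 314 + L + N$ ($F{\left(N,L \right)} = \left(L + N\right) + 314 = 314 + L + N$)
$\frac{1}{F{\left(317,y{\left(10 \right)} \right)} + O{\left(T,-163 \right)}} = \frac{1}{\left(314 + 2 \cdot 10 + 317\right) + \left(8 + 41\right)^{2}} = \frac{1}{\left(314 + 20 + 317\right) + 49^{2}} = \frac{1}{651 + 2401} = \frac{1}{3052}$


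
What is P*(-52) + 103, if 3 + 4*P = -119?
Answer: 1689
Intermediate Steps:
P = -61/2 (P = -¾ + (¼)*(-119) = -¾ - 119/4 = -61/2 ≈ -30.500)
P*(-52) + 103 = -61/2*(-52) + 103 = 1586 + 103 = 1689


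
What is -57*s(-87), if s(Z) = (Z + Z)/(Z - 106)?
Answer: -9918/193 ≈ -51.389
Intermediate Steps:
s(Z) = 2*Z/(-106 + Z) (s(Z) = (2*Z)/(-106 + Z) = 2*Z/(-106 + Z))
-57*s(-87) = -114*(-87)/(-106 - 87) = -114*(-87)/(-193) = -114*(-87)*(-1)/193 = -57*174/193 = -9918/193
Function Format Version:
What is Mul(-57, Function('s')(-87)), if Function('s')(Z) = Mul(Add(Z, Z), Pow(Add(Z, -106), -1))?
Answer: Rational(-9918, 193) ≈ -51.389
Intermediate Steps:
Function('s')(Z) = Mul(2, Z, Pow(Add(-106, Z), -1)) (Function('s')(Z) = Mul(Mul(2, Z), Pow(Add(-106, Z), -1)) = Mul(2, Z, Pow(Add(-106, Z), -1)))
Mul(-57, Function('s')(-87)) = Mul(-57, Mul(2, -87, Pow(Add(-106, -87), -1))) = Mul(-57, Mul(2, -87, Pow(-193, -1))) = Mul(-57, Mul(2, -87, Rational(-1, 193))) = Mul(-57, Rational(174, 193)) = Rational(-9918, 193)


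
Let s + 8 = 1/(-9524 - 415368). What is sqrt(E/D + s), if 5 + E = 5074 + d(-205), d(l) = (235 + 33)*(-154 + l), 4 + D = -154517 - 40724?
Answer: I*sqrt(12960919535463796806715)/41479019270 ≈ 2.7447*I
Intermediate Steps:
D = -195245 (D = -4 + (-154517 - 40724) = -4 - 195241 = -195245)
d(l) = -41272 + 268*l (d(l) = 268*(-154 + l) = -41272 + 268*l)
E = -91143 (E = -5 + (5074 + (-41272 + 268*(-205))) = -5 + (5074 + (-41272 - 54940)) = -5 + (5074 - 96212) = -5 - 91138 = -91143)
s = -3399137/424892 (s = -8 + 1/(-9524 - 415368) = -8 + 1/(-424892) = -8 - 1/424892 = -3399137/424892 ≈ -8.0000)
sqrt(E/D + s) = sqrt(-91143/(-195245) - 3399137/424892) = sqrt(-91143*(-1/195245) - 3399137/424892) = sqrt(91143/195245 - 3399137/424892) = sqrt(-624938572009/82958038540) = I*sqrt(12960919535463796806715)/41479019270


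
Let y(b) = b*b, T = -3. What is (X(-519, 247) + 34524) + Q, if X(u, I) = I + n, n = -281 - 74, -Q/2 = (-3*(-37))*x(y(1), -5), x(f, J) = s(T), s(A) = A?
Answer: 35082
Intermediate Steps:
y(b) = b²
x(f, J) = -3
Q = 666 (Q = -2*(-3*(-37))*(-3) = -222*(-3) = -2*(-333) = 666)
n = -355
X(u, I) = -355 + I (X(u, I) = I - 355 = -355 + I)
(X(-519, 247) + 34524) + Q = ((-355 + 247) + 34524) + 666 = (-108 + 34524) + 666 = 34416 + 666 = 35082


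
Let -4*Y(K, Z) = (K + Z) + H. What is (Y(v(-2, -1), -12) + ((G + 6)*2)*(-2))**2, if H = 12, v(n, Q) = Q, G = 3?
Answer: 20449/16 ≈ 1278.1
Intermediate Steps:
Y(K, Z) = -3 - K/4 - Z/4 (Y(K, Z) = -((K + Z) + 12)/4 = -(12 + K + Z)/4 = -3 - K/4 - Z/4)
(Y(v(-2, -1), -12) + ((G + 6)*2)*(-2))**2 = ((-3 - 1/4*(-1) - 1/4*(-12)) + ((3 + 6)*2)*(-2))**2 = ((-3 + 1/4 + 3) + (9*2)*(-2))**2 = (1/4 + 18*(-2))**2 = (1/4 - 36)**2 = (-143/4)**2 = 20449/16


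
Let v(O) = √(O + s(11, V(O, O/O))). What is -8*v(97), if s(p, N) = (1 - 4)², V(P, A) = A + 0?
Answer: -8*√106 ≈ -82.365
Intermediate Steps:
V(P, A) = A
s(p, N) = 9 (s(p, N) = (-3)² = 9)
v(O) = √(9 + O) (v(O) = √(O + 9) = √(9 + O))
-8*v(97) = -8*√(9 + 97) = -8*√106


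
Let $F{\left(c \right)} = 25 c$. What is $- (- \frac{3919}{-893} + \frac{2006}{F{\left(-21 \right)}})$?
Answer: $- \frac{266117}{468825} \approx -0.56763$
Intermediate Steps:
$- (- \frac{3919}{-893} + \frac{2006}{F{\left(-21 \right)}}) = - (- \frac{3919}{-893} + \frac{2006}{25 \left(-21\right)}) = - (\left(-3919\right) \left(- \frac{1}{893}\right) + \frac{2006}{-525}) = - (\frac{3919}{893} + 2006 \left(- \frac{1}{525}\right)) = - (\frac{3919}{893} - \frac{2006}{525}) = \left(-1\right) \frac{266117}{468825} = - \frac{266117}{468825}$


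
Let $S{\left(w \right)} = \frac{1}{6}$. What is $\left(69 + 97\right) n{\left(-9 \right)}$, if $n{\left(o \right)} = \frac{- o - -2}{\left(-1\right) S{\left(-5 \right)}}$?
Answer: $-10956$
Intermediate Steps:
$S{\left(w \right)} = \frac{1}{6}$
$n{\left(o \right)} = -12 + 6 o$ ($n{\left(o \right)} = \frac{- o - -2}{\left(-1\right) \frac{1}{6}} = \frac{- o + 2}{- \frac{1}{6}} = \left(2 - o\right) \left(-6\right) = -12 + 6 o$)
$\left(69 + 97\right) n{\left(-9 \right)} = \left(69 + 97\right) \left(-12 + 6 \left(-9\right)\right) = 166 \left(-12 - 54\right) = 166 \left(-66\right) = -10956$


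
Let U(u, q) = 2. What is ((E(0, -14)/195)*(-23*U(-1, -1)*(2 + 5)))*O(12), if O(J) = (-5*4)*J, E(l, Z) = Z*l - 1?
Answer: -5152/13 ≈ -396.31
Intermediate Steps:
E(l, Z) = -1 + Z*l
O(J) = -20*J
((E(0, -14)/195)*(-23*U(-1, -1)*(2 + 5)))*O(12) = (((-1 - 14*0)/195)*(-46*(2 + 5)))*(-20*12) = (((-1 + 0)*(1/195))*(-46*7))*(-240) = ((-1*1/195)*(-23*14))*(-240) = -1/195*(-322)*(-240) = (322/195)*(-240) = -5152/13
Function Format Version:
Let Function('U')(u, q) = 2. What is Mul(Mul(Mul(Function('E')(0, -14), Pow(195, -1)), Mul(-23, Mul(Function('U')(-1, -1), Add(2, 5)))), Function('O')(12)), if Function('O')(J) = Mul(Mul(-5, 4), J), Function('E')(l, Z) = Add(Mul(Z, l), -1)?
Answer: Rational(-5152, 13) ≈ -396.31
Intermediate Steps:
Function('E')(l, Z) = Add(-1, Mul(Z, l))
Function('O')(J) = Mul(-20, J)
Mul(Mul(Mul(Function('E')(0, -14), Pow(195, -1)), Mul(-23, Mul(Function('U')(-1, -1), Add(2, 5)))), Function('O')(12)) = Mul(Mul(Mul(Add(-1, Mul(-14, 0)), Pow(195, -1)), Mul(-23, Mul(2, Add(2, 5)))), Mul(-20, 12)) = Mul(Mul(Mul(Add(-1, 0), Rational(1, 195)), Mul(-23, Mul(2, 7))), -240) = Mul(Mul(Mul(-1, Rational(1, 195)), Mul(-23, 14)), -240) = Mul(Mul(Rational(-1, 195), -322), -240) = Mul(Rational(322, 195), -240) = Rational(-5152, 13)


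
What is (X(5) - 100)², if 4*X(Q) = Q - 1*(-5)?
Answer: 38025/4 ≈ 9506.3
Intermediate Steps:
X(Q) = 5/4 + Q/4 (X(Q) = (Q - 1*(-5))/4 = (Q + 5)/4 = (5 + Q)/4 = 5/4 + Q/4)
(X(5) - 100)² = ((5/4 + (¼)*5) - 100)² = ((5/4 + 5/4) - 100)² = (5/2 - 100)² = (-195/2)² = 38025/4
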